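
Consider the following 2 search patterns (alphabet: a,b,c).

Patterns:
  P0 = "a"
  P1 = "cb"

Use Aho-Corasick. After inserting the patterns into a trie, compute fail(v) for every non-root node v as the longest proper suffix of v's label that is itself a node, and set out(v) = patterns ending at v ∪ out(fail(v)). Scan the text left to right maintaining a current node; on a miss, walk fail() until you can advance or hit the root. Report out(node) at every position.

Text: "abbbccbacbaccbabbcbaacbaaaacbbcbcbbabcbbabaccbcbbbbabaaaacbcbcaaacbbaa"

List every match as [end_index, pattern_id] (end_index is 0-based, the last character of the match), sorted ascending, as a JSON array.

Build automaton:
Trie (insert patterns):
  n0 'ε': a→1 c→2
  n1 'a': ·  [P0 ends]
  n2 'c': b→3
  n3 'cb': ·  [P1 ends]

BFS fail/out derivation:
  fail(1) 'a': from fail(0)=0 chase 'a': 0 ⇒ 0;  out={0}∪out(0)={0}
  fail(2) 'c': from fail(0)=0 chase 'c': 0 ⇒ 0;  out=∅∪out(0)=∅
  fail(3) 'cb': from fail(2)=0 chase 'b': 0 ⇒ 0;  out={1}∪out(0)={1}

Run:
i=0 'a': node 0→1  → match P0@[0:0]
i=1 'b': node 1→0 ·f
i=2 'b': node 0→0
i=3 'b': node 0→0
i=4 'c': node 0→2
i=5 'c': node 2→2 ·f
i=6 'b': node 2→3  → match P1@[5:6]
i=7 'a': node 3→1 ·f  → match P0@[7:7]
i=8 'c': node 1→2 ·f
i=9 'b': node 2→3  → match P1@[8:9]
i=10 'a': node 3→1 ·f  → match P0@[10:10]
i=11 'c': node 1→2 ·f
i=12 'c': node 2→2 ·f
i=13 'b': node 2→3  → match P1@[12:13]
i=14 'a': node 3→1 ·f  → match P0@[14:14]
i=15 'b': node 1→0 ·f
i=16 'b': node 0→0
i=17 'c': node 0→2
i=18 'b': node 2→3  → match P1@[17:18]
i=19 'a': node 3→1 ·f  → match P0@[19:19]
i=20 'a': node 1→1 ·f  → match P0@[20:20]
i=21 'c': node 1→2 ·f
i=22 'b': node 2→3  → match P1@[21:22]
i=23 'a': node 3→1 ·f  → match P0@[23:23]
i=24 'a': node 1→1 ·f  → match P0@[24:24]
i=25 'a': node 1→1 ·f  → match P0@[25:25]
i=26 'a': node 1→1 ·f  → match P0@[26:26]
i=27 'c': node 1→2 ·f
i=28 'b': node 2→3  → match P1@[27:28]
i=29 'b': node 3→0 ·f
i=30 'c': node 0→2
i=31 'b': node 2→3  → match P1@[30:31]
i=32 'c': node 3→2 ·f
i=33 'b': node 2→3  → match P1@[32:33]
i=34 'b': node 3→0 ·f
i=35 'a': node 0→1  → match P0@[35:35]
i=36 'b': node 1→0 ·f
i=37 'c': node 0→2
i=38 'b': node 2→3  → match P1@[37:38]
i=39 'b': node 3→0 ·f
i=40 'a': node 0→1  → match P0@[40:40]
i=41 'b': node 1→0 ·f
i=42 'a': node 0→1  → match P0@[42:42]
i=43 'c': node 1→2 ·f
i=44 'c': node 2→2 ·f
i=45 'b': node 2→3  → match P1@[44:45]
i=46 'c': node 3→2 ·f
i=47 'b': node 2→3  → match P1@[46:47]
i=48 'b': node 3→0 ·f
i=49 'b': node 0→0
i=50 'b': node 0→0
i=51 'a': node 0→1  → match P0@[51:51]
i=52 'b': node 1→0 ·f
i=53 'a': node 0→1  → match P0@[53:53]
i=54 'a': node 1→1 ·f  → match P0@[54:54]
i=55 'a': node 1→1 ·f  → match P0@[55:55]
i=56 'a': node 1→1 ·f  → match P0@[56:56]
i=57 'c': node 1→2 ·f
i=58 'b': node 2→3  → match P1@[57:58]
i=59 'c': node 3→2 ·f
i=60 'b': node 2→3  → match P1@[59:60]
i=61 'c': node 3→2 ·f
i=62 'a': node 2→1 ·f  → match P0@[62:62]
i=63 'a': node 1→1 ·f  → match P0@[63:63]
i=64 'a': node 1→1 ·f  → match P0@[64:64]
i=65 'c': node 1→2 ·f
i=66 'b': node 2→3  → match P1@[65:66]
i=67 'b': node 3→0 ·f
i=68 'a': node 0→1  → match P0@[68:68]
i=69 'a': node 1→1 ·f  → match P0@[69:69]

All matches (sorted): [[0,0],[6,1],[7,0],[9,1],[10,0],[13,1],[14,0],[18,1],[19,0],[20,0],[22,1],[23,0],[24,0],[25,0],[26,0],[28,1],[31,1],[33,1],[35,0],[38,1],[40,0],[42,0],[45,1],[47,1],[51,0],[53,0],[54,0],[55,0],[56,0],[58,1],[60,1],[62,0],[63,0],[64,0],[66,1],[68,0],[69,0]]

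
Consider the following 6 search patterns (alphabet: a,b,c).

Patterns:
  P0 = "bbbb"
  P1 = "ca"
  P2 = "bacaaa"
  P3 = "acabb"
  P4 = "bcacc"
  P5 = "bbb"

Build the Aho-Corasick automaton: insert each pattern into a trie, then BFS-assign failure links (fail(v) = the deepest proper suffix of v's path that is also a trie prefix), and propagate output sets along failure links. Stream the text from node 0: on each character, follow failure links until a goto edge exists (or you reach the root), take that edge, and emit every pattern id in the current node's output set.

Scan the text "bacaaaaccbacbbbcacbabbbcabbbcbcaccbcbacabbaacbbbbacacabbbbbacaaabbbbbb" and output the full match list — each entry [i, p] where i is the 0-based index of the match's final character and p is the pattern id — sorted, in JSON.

Build:
Trie nodes:
  0='ε' goto a→12 b→1 c→5
  1='b' goto a→7 b→2 c→17
  2='bb' goto b→3
  3='bbb' goto b→4  ←P5
  4='bbbb' goto ·  ←P0
  5='c' goto a→6
  6='ca' goto ·  ←P1
  7='ba' goto c→8
  8='bac' goto a→9
  9='baca' goto a→10
  10='bacaa' goto a→11
  11='bacaaa' goto ·  ←P2
  12='a' goto c→13
  13='ac' goto a→14
  14='aca' goto b→15
  15='acab' goto b→16
  16='acabb' goto ·  ←P3
  17='bc' goto a→18
  18='bca' goto c→19
  19='bcac' goto c→20
  20='bcacc' goto ·  ←P4

Failure links (BFS by depth):
  fail(1) 'b': from fail(0)=0 chase 'b': 0 ⇒ 0;  out=∅∪out(0)=∅
  fail(5) 'c': from fail(0)=0 chase 'c': 0 ⇒ 0;  out=∅∪out(0)=∅
  fail(12) 'a': from fail(0)=0 chase 'a': 0 ⇒ 0;  out=∅∪out(0)=∅
  fail(2) 'bb': from fail(1)=0 chase 'b': 0 ⇒ 1;  out=∅∪out(1)=∅
  fail(6) 'ca': from fail(5)=0 chase 'a': 0 ⇒ 12;  out={1}∪out(12)={1}
  fail(7) 'ba': from fail(1)=0 chase 'a': 0 ⇒ 12;  out=∅∪out(12)=∅
  fail(13) 'ac': from fail(12)=0 chase 'c': 0 ⇒ 5;  out=∅∪out(5)=∅
  fail(17) 'bc': from fail(1)=0 chase 'c': 0 ⇒ 5;  out=∅∪out(5)=∅
  fail(3) 'bbb': from fail(2)=1 chase 'b': 1 ⇒ 2;  out={5}∪out(2)={5}
  fail(8) 'bac': from fail(7)=12 chase 'c': 12 ⇒ 13;  out=∅∪out(13)=∅
  fail(14) 'aca': from fail(13)=5 chase 'a': 5 ⇒ 6;  out=∅∪out(6)={1}
  fail(18) 'bca': from fail(17)=5 chase 'a': 5 ⇒ 6;  out=∅∪out(6)={1}
  fail(4) 'bbbb': from fail(3)=2 chase 'b': 2 ⇒ 3;  out={0}∪out(3)={0,5}
  fail(9) 'baca': from fail(8)=13 chase 'a': 13 ⇒ 14;  out=∅∪out(14)={1}
  fail(15) 'acab': from fail(14)=6 chase 'b': 6→12→0 ⇒ 1;  out=∅∪out(1)=∅
  fail(19) 'bcac': from fail(18)=6 chase 'c': 6→12 ⇒ 13;  out=∅∪out(13)=∅
  fail(10) 'bacaa': from fail(9)=14 chase 'a': 14→6→12→0 ⇒ 12;  out=∅∪out(12)=∅
  fail(16) 'acabb': from fail(15)=1 chase 'b': 1 ⇒ 2;  out={3}∪out(2)={3}
  fail(20) 'bcacc': from fail(19)=13 chase 'c': 13→5→0 ⇒ 5;  out={4}∪out(5)={4}
  fail(11) 'bacaaa': from fail(10)=12 chase 'a': 12→0 ⇒ 12;  out={2}∪out(12)={2}

Run:
[0] read 'b'  n0⇒n1
[1] read 'a'  n1⇒n7
[2] read 'c'  n7⇒n8
[3] read 'a'  n8⇒n9  emit P1@[2:3]
[4] read 'a'  n9⇒n10
[5] read 'a'  n10⇒n11  emit P2@[0:5]
[6] read 'a'  n11⇒n12 (fail-walked)
[7] read 'c'  n12⇒n13
[8] read 'c'  n13⇒n5 (fail-walked)
[9] read 'b'  n5⇒n1 (fail-walked)
[10] read 'a'  n1⇒n7
[11] read 'c'  n7⇒n8
[12] read 'b'  n8⇒n1 (fail-walked)
[13] read 'b'  n1⇒n2
[14] read 'b'  n2⇒n3  emit P5@[12:14]
[15] read 'c'  n3⇒n17 (fail-walked)
[16] read 'a'  n17⇒n18  emit P1@[15:16]
[17] read 'c'  n18⇒n19
[18] read 'b'  n19⇒n1 (fail-walked)
[19] read 'a'  n1⇒n7
[20] read 'b'  n7⇒n1 (fail-walked)
[21] read 'b'  n1⇒n2
[22] read 'b'  n2⇒n3  emit P5@[20:22]
[23] read 'c'  n3⇒n17 (fail-walked)
[24] read 'a'  n17⇒n18  emit P1@[23:24]
[25] read 'b'  n18⇒n1 (fail-walked)
[26] read 'b'  n1⇒n2
[27] read 'b'  n2⇒n3  emit P5@[25:27]
[28] read 'c'  n3⇒n17 (fail-walked)
[29] read 'b'  n17⇒n1 (fail-walked)
[30] read 'c'  n1⇒n17
[31] read 'a'  n17⇒n18  emit P1@[30:31]
[32] read 'c'  n18⇒n19
[33] read 'c'  n19⇒n20  emit P4@[29:33]
[34] read 'b'  n20⇒n1 (fail-walked)
[35] read 'c'  n1⇒n17
[36] read 'b'  n17⇒n1 (fail-walked)
[37] read 'a'  n1⇒n7
[38] read 'c'  n7⇒n8
[39] read 'a'  n8⇒n9  emit P1@[38:39]
[40] read 'b'  n9⇒n15 (fail-walked)
[41] read 'b'  n15⇒n16  emit P3@[37:41]
[42] read 'a'  n16⇒n7 (fail-walked)
[43] read 'a'  n7⇒n12 (fail-walked)
[44] read 'c'  n12⇒n13
[45] read 'b'  n13⇒n1 (fail-walked)
[46] read 'b'  n1⇒n2
[47] read 'b'  n2⇒n3  emit P5@[45:47]
[48] read 'b'  n3⇒n4  emit P0@[45:48],P5@[46:48]
[49] read 'a'  n4⇒n7 (fail-walked)
[50] read 'c'  n7⇒n8
[51] read 'a'  n8⇒n9  emit P1@[50:51]
[52] read 'c'  n9⇒n13 (fail-walked)
[53] read 'a'  n13⇒n14  emit P1@[52:53]
[54] read 'b'  n14⇒n15
[55] read 'b'  n15⇒n16  emit P3@[51:55]
[56] read 'b'  n16⇒n3 (fail-walked)  emit P5@[54:56]
[57] read 'b'  n3⇒n4  emit P0@[54:57],P5@[55:57]
[58] read 'b'  n4⇒n4 (fail-walked)  emit P0@[55:58],P5@[56:58]
[59] read 'a'  n4⇒n7 (fail-walked)
[60] read 'c'  n7⇒n8
[61] read 'a'  n8⇒n9  emit P1@[60:61]
[62] read 'a'  n9⇒n10
[63] read 'a'  n10⇒n11  emit P2@[58:63]
[64] read 'b'  n11⇒n1 (fail-walked)
[65] read 'b'  n1⇒n2
[66] read 'b'  n2⇒n3  emit P5@[64:66]
[67] read 'b'  n3⇒n4  emit P0@[64:67],P5@[65:67]
[68] read 'b'  n4⇒n4 (fail-walked)  emit P0@[65:68],P5@[66:68]
[69] read 'b'  n4⇒n4 (fail-walked)  emit P0@[66:69],P5@[67:69]

Matches: [[3,1],[5,2],[14,5],[16,1],[22,5],[24,1],[27,5],[31,1],[33,4],[39,1],[41,3],[47,5],[48,0],[48,5],[51,1],[53,1],[55,3],[56,5],[57,0],[57,5],[58,0],[58,5],[61,1],[63,2],[66,5],[67,0],[67,5],[68,0],[68,5],[69,0],[69,5]]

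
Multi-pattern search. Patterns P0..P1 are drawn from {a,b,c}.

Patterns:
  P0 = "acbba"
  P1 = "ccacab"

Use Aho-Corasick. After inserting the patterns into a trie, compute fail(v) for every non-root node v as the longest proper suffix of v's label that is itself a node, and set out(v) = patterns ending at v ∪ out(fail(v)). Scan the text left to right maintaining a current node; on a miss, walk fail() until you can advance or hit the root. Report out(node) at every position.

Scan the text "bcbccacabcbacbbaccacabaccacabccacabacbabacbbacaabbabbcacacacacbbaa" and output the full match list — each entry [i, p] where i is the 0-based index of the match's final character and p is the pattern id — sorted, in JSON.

Build:
Trie nodes:
  0='ε' goto a→1 c→6
  1='a' goto c→2
  2='ac' goto b→3
  3='acb' goto b→4
  4='acbb' goto a→5
  5='acbba' goto ·  ←P0
  6='c' goto c→7
  7='cc' goto a→8
  8='cca' goto c→9
  9='ccac' goto a→10
  10='ccaca' goto b→11
  11='ccacab' goto ·  ←P1

BFS fail/out derivation:
  fail(1) 'a': from fail(0)=0 chase 'a': 0 ⇒ 0;  out=∅∪out(0)=∅
  fail(6) 'c': from fail(0)=0 chase 'c': 0 ⇒ 0;  out=∅∪out(0)=∅
  fail(2) 'ac': from fail(1)=0 chase 'c': 0 ⇒ 6;  out=∅∪out(6)=∅
  fail(7) 'cc': from fail(6)=0 chase 'c': 0 ⇒ 6;  out=∅∪out(6)=∅
  fail(3) 'acb': from fail(2)=6 chase 'b': 6→0 ⇒ 0;  out=∅∪out(0)=∅
  fail(8) 'cca': from fail(7)=6 chase 'a': 6→0 ⇒ 1;  out=∅∪out(1)=∅
  fail(4) 'acbb': from fail(3)=0 chase 'b': 0 ⇒ 0;  out=∅∪out(0)=∅
  fail(9) 'ccac': from fail(8)=1 chase 'c': 1 ⇒ 2;  out=∅∪out(2)=∅
  fail(5) 'acbba': from fail(4)=0 chase 'a': 0 ⇒ 1;  out={0}∪out(1)={0}
  fail(10) 'ccaca': from fail(9)=2 chase 'a': 2→6→0 ⇒ 1;  out=∅∪out(1)=∅
  fail(11) 'ccacab': from fail(10)=1 chase 'b': 1→0 ⇒ 0;  out={1}∪out(0)={1}

Text stream:
i=0 'b': node 0→0
i=1 'c': node 0→6
i=2 'b': node 6→0 (fail-walked)
i=3 'c': node 0→6
i=4 'c': node 6→7
i=5 'a': node 7→8
i=6 'c': node 8→9
i=7 'a': node 9→10
i=8 'b': node 10→11  → match P1@[3:8]
i=9 'c': node 11→6 (fail-walked)
i=10 'b': node 6→0 (fail-walked)
i=11 'a': node 0→1
i=12 'c': node 1→2
i=13 'b': node 2→3
i=14 'b': node 3→4
i=15 'a': node 4→5  → match P0@[11:15]
i=16 'c': node 5→2 (fail-walked)
i=17 'c': node 2→7 (fail-walked)
i=18 'a': node 7→8
i=19 'c': node 8→9
i=20 'a': node 9→10
i=21 'b': node 10→11  → match P1@[16:21]
i=22 'a': node 11→1 (fail-walked)
i=23 'c': node 1→2
i=24 'c': node 2→7 (fail-walked)
i=25 'a': node 7→8
i=26 'c': node 8→9
i=27 'a': node 9→10
i=28 'b': node 10→11  → match P1@[23:28]
i=29 'c': node 11→6 (fail-walked)
i=30 'c': node 6→7
i=31 'a': node 7→8
i=32 'c': node 8→9
i=33 'a': node 9→10
i=34 'b': node 10→11  → match P1@[29:34]
i=35 'a': node 11→1 (fail-walked)
i=36 'c': node 1→2
i=37 'b': node 2→3
i=38 'a': node 3→1 (fail-walked)
i=39 'b': node 1→0 (fail-walked)
i=40 'a': node 0→1
i=41 'c': node 1→2
i=42 'b': node 2→3
i=43 'b': node 3→4
i=44 'a': node 4→5  → match P0@[40:44]
i=45 'c': node 5→2 (fail-walked)
i=46 'a': node 2→1 (fail-walked)
i=47 'a': node 1→1 (fail-walked)
i=48 'b': node 1→0 (fail-walked)
i=49 'b': node 0→0
i=50 'a': node 0→1
i=51 'b': node 1→0 (fail-walked)
i=52 'b': node 0→0
i=53 'c': node 0→6
i=54 'a': node 6→1 (fail-walked)
i=55 'c': node 1→2
i=56 'a': node 2→1 (fail-walked)
i=57 'c': node 1→2
i=58 'a': node 2→1 (fail-walked)
i=59 'c': node 1→2
i=60 'a': node 2→1 (fail-walked)
i=61 'c': node 1→2
i=62 'b': node 2→3
i=63 'b': node 3→4
i=64 'a': node 4→5  → match P0@[60:64]
i=65 'a': node 5→1 (fail-walked)

Matches: [[8,1],[15,0],[21,1],[28,1],[34,1],[44,0],[64,0]]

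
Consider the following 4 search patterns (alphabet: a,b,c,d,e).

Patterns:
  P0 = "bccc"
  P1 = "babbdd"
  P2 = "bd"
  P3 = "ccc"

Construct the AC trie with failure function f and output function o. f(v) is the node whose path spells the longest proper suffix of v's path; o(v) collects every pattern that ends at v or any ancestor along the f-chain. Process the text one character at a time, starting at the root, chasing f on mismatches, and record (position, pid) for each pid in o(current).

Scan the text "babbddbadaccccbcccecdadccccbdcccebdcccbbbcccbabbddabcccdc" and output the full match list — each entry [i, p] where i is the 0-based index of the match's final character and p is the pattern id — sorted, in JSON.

Construct AC machine:
Trie nodes:
  0='ε' goto b→1 c→11
  1='b' goto a→5 c→2 d→10
  2='bc' goto c→3
  3='bcc' goto c→4
  4='bccc' goto ·  ←P0
  5='ba' goto b→6
  6='bab' goto b→7
  7='babb' goto d→8
  8='babbd' goto d→9
  9='babbdd' goto ·  ←P1
  10='bd' goto ·  ←P2
  11='c' goto c→12
  12='cc' goto c→13
  13='ccc' goto ·  ←P3

BFS fail/out derivation:
  n1('b'): parent n0 fail=0; on 'b' 0 → fail=0;  out ∅∪∅=∅
  n11('c'): parent n0 fail=0; on 'c' 0 → fail=0;  out ∅∪∅=∅
  n2('bc'): parent n1 fail=0; on 'c' 0 → fail=11;  out ∅∪∅=∅
  n5('ba'): parent n1 fail=0; on 'a' 0 → fail=0;  out ∅∪∅=∅
  n10('bd'): parent n1 fail=0; on 'd' 0 → fail=0;  out {2}∪∅={2}
  n12('cc'): parent n11 fail=0; on 'c' 0 → fail=11;  out ∅∪∅=∅
  n3('bcc'): parent n2 fail=11; on 'c' 11 → fail=12;  out ∅∪∅=∅
  n6('bab'): parent n5 fail=0; on 'b' 0 → fail=1;  out ∅∪∅=∅
  n13('ccc'): parent n12 fail=11; on 'c' 11 → fail=12;  out {3}∪∅={3}
  n4('bccc'): parent n3 fail=12; on 'c' 12 → fail=13;  out {0}∪{3}={0,3}
  n7('babb'): parent n6 fail=1; on 'b' 1→0 → fail=1;  out ∅∪∅=∅
  n8('babbd'): parent n7 fail=1; on 'd' 1 → fail=10;  out ∅∪{2}={2}
  n9('babbdd'): parent n8 fail=10; on 'd' 10→0 → fail=0;  out {1}∪∅={1}

Run:
[0] read 'b'  n0⇒n1
[1] read 'a'  n1⇒n5
[2] read 'b'  n5⇒n6
[3] read 'b'  n6⇒n7
[4] read 'd'  n7⇒n8  emit P2@[3:4]
[5] read 'd'  n8⇒n9  emit P1@[0:5]
[6] read 'b'  n9⇒n1 ·f
[7] read 'a'  n1⇒n5
[8] read 'd'  n5⇒n0 ·f
[9] read 'a'  n0⇒n0
[10] read 'c'  n0⇒n11
[11] read 'c'  n11⇒n12
[12] read 'c'  n12⇒n13  emit P3@[10:12]
[13] read 'c'  n13⇒n13 ·f  emit P3@[11:13]
[14] read 'b'  n13⇒n1 ·f
[15] read 'c'  n1⇒n2
[16] read 'c'  n2⇒n3
[17] read 'c'  n3⇒n4  emit P0@[14:17],P3@[15:17]
[18] read 'e'  n4⇒n0 ·f
[19] read 'c'  n0⇒n11
[20] read 'd'  n11⇒n0 ·f
[21] read 'a'  n0⇒n0
[22] read 'd'  n0⇒n0
[23] read 'c'  n0⇒n11
[24] read 'c'  n11⇒n12
[25] read 'c'  n12⇒n13  emit P3@[23:25]
[26] read 'c'  n13⇒n13 ·f  emit P3@[24:26]
[27] read 'b'  n13⇒n1 ·f
[28] read 'd'  n1⇒n10  emit P2@[27:28]
[29] read 'c'  n10⇒n11 ·f
[30] read 'c'  n11⇒n12
[31] read 'c'  n12⇒n13  emit P3@[29:31]
[32] read 'e'  n13⇒n0 ·f
[33] read 'b'  n0⇒n1
[34] read 'd'  n1⇒n10  emit P2@[33:34]
[35] read 'c'  n10⇒n11 ·f
[36] read 'c'  n11⇒n12
[37] read 'c'  n12⇒n13  emit P3@[35:37]
[38] read 'b'  n13⇒n1 ·f
[39] read 'b'  n1⇒n1 ·f
[40] read 'b'  n1⇒n1 ·f
[41] read 'c'  n1⇒n2
[42] read 'c'  n2⇒n3
[43] read 'c'  n3⇒n4  emit P0@[40:43],P3@[41:43]
[44] read 'b'  n4⇒n1 ·f
[45] read 'a'  n1⇒n5
[46] read 'b'  n5⇒n6
[47] read 'b'  n6⇒n7
[48] read 'd'  n7⇒n8  emit P2@[47:48]
[49] read 'd'  n8⇒n9  emit P1@[44:49]
[50] read 'a'  n9⇒n0 ·f
[51] read 'b'  n0⇒n1
[52] read 'c'  n1⇒n2
[53] read 'c'  n2⇒n3
[54] read 'c'  n3⇒n4  emit P0@[51:54],P3@[52:54]
[55] read 'd'  n4⇒n0 ·f
[56] read 'c'  n0⇒n11

Result: [[4,2],[5,1],[12,3],[13,3],[17,0],[17,3],[25,3],[26,3],[28,2],[31,3],[34,2],[37,3],[43,0],[43,3],[48,2],[49,1],[54,0],[54,3]]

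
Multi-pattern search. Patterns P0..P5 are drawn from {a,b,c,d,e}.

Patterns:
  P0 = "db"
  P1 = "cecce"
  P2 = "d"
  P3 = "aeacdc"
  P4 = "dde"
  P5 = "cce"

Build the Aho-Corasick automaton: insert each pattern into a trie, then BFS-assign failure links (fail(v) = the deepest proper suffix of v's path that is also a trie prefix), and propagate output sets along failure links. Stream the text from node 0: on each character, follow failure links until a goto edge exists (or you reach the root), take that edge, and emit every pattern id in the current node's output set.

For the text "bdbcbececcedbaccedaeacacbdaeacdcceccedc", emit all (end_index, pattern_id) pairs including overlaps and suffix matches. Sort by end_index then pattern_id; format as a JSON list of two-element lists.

Construct AC machine:
Trie (insert patterns):
  0='ε' goto a→8 c→3 d→1
  1='d' goto b→2 d→14  [P2 ends]
  2='db' goto ·  [P0 ends]
  3='c' goto c→16 e→4
  4='ce' goto c→5
  5='cec' goto c→6
  6='cecc' goto e→7
  7='cecce' goto ·  [P1 ends]
  8='a' goto e→9
  9='ae' goto a→10
  10='aea' goto c→11
  11='aeac' goto d→12
  12='aeacd' goto c→13
  13='aeacdc' goto ·  [P3 ends]
  14='dd' goto e→15
  15='dde' goto ·  [P4 ends]
  16='cc' goto e→17
  17='cce' goto ·  [P5 ends]

BFS fail/out derivation:
  n1('d'): parent n0 fail=0; on 'd' 0 → fail=0;  out {2}∪∅={2}
  n3('c'): parent n0 fail=0; on 'c' 0 → fail=0;  out ∅∪∅=∅
  n8('a'): parent n0 fail=0; on 'a' 0 → fail=0;  out ∅∪∅=∅
  n2('db'): parent n1 fail=0; on 'b' 0 → fail=0;  out {0}∪∅={0}
  n4('ce'): parent n3 fail=0; on 'e' 0 → fail=0;  out ∅∪∅=∅
  n9('ae'): parent n8 fail=0; on 'e' 0 → fail=0;  out ∅∪∅=∅
  n14('dd'): parent n1 fail=0; on 'd' 0 → fail=1;  out ∅∪{2}={2}
  n16('cc'): parent n3 fail=0; on 'c' 0 → fail=3;  out ∅∪∅=∅
  n5('cec'): parent n4 fail=0; on 'c' 0 → fail=3;  out ∅∪∅=∅
  n10('aea'): parent n9 fail=0; on 'a' 0 → fail=8;  out ∅∪∅=∅
  n15('dde'): parent n14 fail=1; on 'e' 1→0 → fail=0;  out {4}∪∅={4}
  n17('cce'): parent n16 fail=3; on 'e' 3 → fail=4;  out {5}∪∅={5}
  n6('cecc'): parent n5 fail=3; on 'c' 3 → fail=16;  out ∅∪∅=∅
  n11('aeac'): parent n10 fail=8; on 'c' 8→0 → fail=3;  out ∅∪∅=∅
  n7('cecce'): parent n6 fail=16; on 'e' 16 → fail=17;  out {1}∪{5}={1,5}
  n12('aeacd'): parent n11 fail=3; on 'd' 3→0 → fail=1;  out ∅∪{2}={2}
  n13('aeacdc'): parent n12 fail=1; on 'c' 1→0 → fail=3;  out {3}∪∅={3}

Scan:
[0] read 'b'  n0⇒n0
[1] read 'd'  n0⇒n1  → match P2@[1:1]
[2] read 'b'  n1⇒n2  → match P0@[1:2]
[3] read 'c'  n2⇒n3 (via fail)
[4] read 'b'  n3⇒n0 (via fail)
[5] read 'e'  n0⇒n0
[6] read 'c'  n0⇒n3
[7] read 'e'  n3⇒n4
[8] read 'c'  n4⇒n5
[9] read 'c'  n5⇒n6
[10] read 'e'  n6⇒n7  → match P1@[6:10],P5@[8:10]
[11] read 'd'  n7⇒n1 (via fail)  → match P2@[11:11]
[12] read 'b'  n1⇒n2  → match P0@[11:12]
[13] read 'a'  n2⇒n8 (via fail)
[14] read 'c'  n8⇒n3 (via fail)
[15] read 'c'  n3⇒n16
[16] read 'e'  n16⇒n17  → match P5@[14:16]
[17] read 'd'  n17⇒n1 (via fail)  → match P2@[17:17]
[18] read 'a'  n1⇒n8 (via fail)
[19] read 'e'  n8⇒n9
[20] read 'a'  n9⇒n10
[21] read 'c'  n10⇒n11
[22] read 'a'  n11⇒n8 (via fail)
[23] read 'c'  n8⇒n3 (via fail)
[24] read 'b'  n3⇒n0 (via fail)
[25] read 'd'  n0⇒n1  → match P2@[25:25]
[26] read 'a'  n1⇒n8 (via fail)
[27] read 'e'  n8⇒n9
[28] read 'a'  n9⇒n10
[29] read 'c'  n10⇒n11
[30] read 'd'  n11⇒n12  → match P2@[30:30]
[31] read 'c'  n12⇒n13  → match P3@[26:31]
[32] read 'c'  n13⇒n16 (via fail)
[33] read 'e'  n16⇒n17  → match P5@[31:33]
[34] read 'c'  n17⇒n5 (via fail)
[35] read 'c'  n5⇒n6
[36] read 'e'  n6⇒n7  → match P1@[32:36],P5@[34:36]
[37] read 'd'  n7⇒n1 (via fail)  → match P2@[37:37]
[38] read 'c'  n1⇒n3 (via fail)

Matches: [[1,2],[2,0],[10,1],[10,5],[11,2],[12,0],[16,5],[17,2],[25,2],[30,2],[31,3],[33,5],[36,1],[36,5],[37,2]]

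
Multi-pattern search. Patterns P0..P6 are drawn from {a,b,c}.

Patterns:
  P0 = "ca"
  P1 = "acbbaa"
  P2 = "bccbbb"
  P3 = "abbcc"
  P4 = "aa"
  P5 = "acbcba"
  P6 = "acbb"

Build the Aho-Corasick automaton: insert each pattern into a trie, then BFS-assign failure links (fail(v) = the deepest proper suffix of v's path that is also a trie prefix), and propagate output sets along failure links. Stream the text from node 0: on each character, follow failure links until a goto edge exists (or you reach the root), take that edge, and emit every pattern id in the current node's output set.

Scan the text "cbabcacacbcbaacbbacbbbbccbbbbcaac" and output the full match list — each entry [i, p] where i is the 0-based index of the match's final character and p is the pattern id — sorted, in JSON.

Construct AC machine:
Trie nodes:
  n0 'ε': a→3 b→9 c→1
  n1 'c': a→2
  n2 'ca': ·  [P0 ends]
  n3 'a': a→19 b→15 c→4
  n4 'ac': b→5
  n5 'acb': b→6 c→20
  n6 'acbb': a→7  [P6 ends]
  n7 'acbba': a→8
  n8 'acbbaa': ·  [P1 ends]
  n9 'b': c→10
  n10 'bc': c→11
  n11 'bcc': b→12
  n12 'bccb': b→13
  n13 'bccbb': b→14
  n14 'bccbbb': ·  [P2 ends]
  n15 'ab': b→16
  n16 'abb': c→17
  n17 'abbc': c→18
  n18 'abbcc': ·  [P3 ends]
  n19 'aa': ·  [P4 ends]
  n20 'acbc': b→21
  n21 'acbcb': a→22
  n22 'acbcba': ·  [P5 ends]

Failure links (BFS by depth):
  fail(1) 'c': from fail(0)=0 chase 'c': 0 ⇒ 0;  out=∅∪out(0)=∅
  fail(3) 'a': from fail(0)=0 chase 'a': 0 ⇒ 0;  out=∅∪out(0)=∅
  fail(9) 'b': from fail(0)=0 chase 'b': 0 ⇒ 0;  out=∅∪out(0)=∅
  fail(2) 'ca': from fail(1)=0 chase 'a': 0 ⇒ 3;  out={0}∪out(3)={0}
  fail(4) 'ac': from fail(3)=0 chase 'c': 0 ⇒ 1;  out=∅∪out(1)=∅
  fail(10) 'bc': from fail(9)=0 chase 'c': 0 ⇒ 1;  out=∅∪out(1)=∅
  fail(15) 'ab': from fail(3)=0 chase 'b': 0 ⇒ 9;  out=∅∪out(9)=∅
  fail(19) 'aa': from fail(3)=0 chase 'a': 0 ⇒ 3;  out={4}∪out(3)={4}
  fail(5) 'acb': from fail(4)=1 chase 'b': 1→0 ⇒ 9;  out=∅∪out(9)=∅
  fail(11) 'bcc': from fail(10)=1 chase 'c': 1→0 ⇒ 1;  out=∅∪out(1)=∅
  fail(16) 'abb': from fail(15)=9 chase 'b': 9→0 ⇒ 9;  out=∅∪out(9)=∅
  fail(6) 'acbb': from fail(5)=9 chase 'b': 9→0 ⇒ 9;  out={6}∪out(9)={6}
  fail(12) 'bccb': from fail(11)=1 chase 'b': 1→0 ⇒ 9;  out=∅∪out(9)=∅
  fail(17) 'abbc': from fail(16)=9 chase 'c': 9 ⇒ 10;  out=∅∪out(10)=∅
  fail(20) 'acbc': from fail(5)=9 chase 'c': 9 ⇒ 10;  out=∅∪out(10)=∅
  fail(7) 'acbba': from fail(6)=9 chase 'a': 9→0 ⇒ 3;  out=∅∪out(3)=∅
  fail(13) 'bccbb': from fail(12)=9 chase 'b': 9→0 ⇒ 9;  out=∅∪out(9)=∅
  fail(18) 'abbcc': from fail(17)=10 chase 'c': 10 ⇒ 11;  out={3}∪out(11)={3}
  fail(21) 'acbcb': from fail(20)=10 chase 'b': 10→1→0 ⇒ 9;  out=∅∪out(9)=∅
  fail(8) 'acbbaa': from fail(7)=3 chase 'a': 3 ⇒ 19;  out={1}∪out(19)={1,4}
  fail(14) 'bccbbb': from fail(13)=9 chase 'b': 9→0 ⇒ 9;  out={2}∪out(9)={2}
  fail(22) 'acbcba': from fail(21)=9 chase 'a': 9→0 ⇒ 3;  out={5}∪out(3)={5}

Scan:
[0] read 'c'  n0⇒n1
[1] read 'b'  n1⇒n9 (fail-walked)
[2] read 'a'  n9⇒n3 (fail-walked)
[3] read 'b'  n3⇒n15
[4] read 'c'  n15⇒n10 (fail-walked)
[5] read 'a'  n10⇒n2 (fail-walked)  emit P0@[4:5]
[6] read 'c'  n2⇒n4 (fail-walked)
[7] read 'a'  n4⇒n2 (fail-walked)  emit P0@[6:7]
[8] read 'c'  n2⇒n4 (fail-walked)
[9] read 'b'  n4⇒n5
[10] read 'c'  n5⇒n20
[11] read 'b'  n20⇒n21
[12] read 'a'  n21⇒n22  emit P5@[7:12]
[13] read 'a'  n22⇒n19 (fail-walked)  emit P4@[12:13]
[14] read 'c'  n19⇒n4 (fail-walked)
[15] read 'b'  n4⇒n5
[16] read 'b'  n5⇒n6  emit P6@[13:16]
[17] read 'a'  n6⇒n7
[18] read 'c'  n7⇒n4 (fail-walked)
[19] read 'b'  n4⇒n5
[20] read 'b'  n5⇒n6  emit P6@[17:20]
[21] read 'b'  n6⇒n9 (fail-walked)
[22] read 'b'  n9⇒n9 (fail-walked)
[23] read 'c'  n9⇒n10
[24] read 'c'  n10⇒n11
[25] read 'b'  n11⇒n12
[26] read 'b'  n12⇒n13
[27] read 'b'  n13⇒n14  emit P2@[22:27]
[28] read 'b'  n14⇒n9 (fail-walked)
[29] read 'c'  n9⇒n10
[30] read 'a'  n10⇒n2 (fail-walked)  emit P0@[29:30]
[31] read 'a'  n2⇒n19 (fail-walked)  emit P4@[30:31]
[32] read 'c'  n19⇒n4 (fail-walked)

Matches: [[5,0],[7,0],[12,5],[13,4],[16,6],[20,6],[27,2],[30,0],[31,4]]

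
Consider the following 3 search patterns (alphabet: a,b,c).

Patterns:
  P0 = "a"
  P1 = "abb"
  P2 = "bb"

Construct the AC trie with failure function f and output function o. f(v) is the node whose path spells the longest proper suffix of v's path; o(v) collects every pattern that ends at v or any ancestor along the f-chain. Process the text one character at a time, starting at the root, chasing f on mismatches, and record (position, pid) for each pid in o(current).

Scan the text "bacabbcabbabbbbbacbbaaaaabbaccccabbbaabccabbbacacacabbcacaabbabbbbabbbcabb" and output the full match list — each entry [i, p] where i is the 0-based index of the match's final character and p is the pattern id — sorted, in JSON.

Construct AC machine:
Trie nodes:
  0='ε' goto a→1 b→4
  1='a' goto b→2  [P0 ends]
  2='ab' goto b→3
  3='abb' goto ·  [P1 ends]
  4='b' goto b→5
  5='bb' goto ·  [P2 ends]

Failure links (BFS by depth):
  fail(1) 'a': from fail(0)=0 chase 'a': 0 ⇒ 0;  out={0}∪out(0)={0}
  fail(4) 'b': from fail(0)=0 chase 'b': 0 ⇒ 0;  out=∅∪out(0)=∅
  fail(2) 'ab': from fail(1)=0 chase 'b': 0 ⇒ 4;  out=∅∪out(4)=∅
  fail(5) 'bb': from fail(4)=0 chase 'b': 0 ⇒ 4;  out={2}∪out(4)={2}
  fail(3) 'abb': from fail(2)=4 chase 'b': 4 ⇒ 5;  out={1}∪out(5)={1,2}

Scan:
pos 0 'b': at 4
pos 1 'a': at 1 (fail-walked)  ** P0@[1:1]
pos 2 'c': at 0 (fail-walked)
pos 3 'a': at 1  ** P0@[3:3]
pos 4 'b': at 2
pos 5 'b': at 3  ** P1@[3:5],P2@[4:5]
pos 6 'c': at 0 (fail-walked)
pos 7 'a': at 1  ** P0@[7:7]
pos 8 'b': at 2
pos 9 'b': at 3  ** P1@[7:9],P2@[8:9]
pos 10 'a': at 1 (fail-walked)  ** P0@[10:10]
pos 11 'b': at 2
pos 12 'b': at 3  ** P1@[10:12],P2@[11:12]
pos 13 'b': at 5 (fail-walked)  ** P2@[12:13]
pos 14 'b': at 5 (fail-walked)  ** P2@[13:14]
pos 15 'b': at 5 (fail-walked)  ** P2@[14:15]
pos 16 'a': at 1 (fail-walked)  ** P0@[16:16]
pos 17 'c': at 0 (fail-walked)
pos 18 'b': at 4
pos 19 'b': at 5  ** P2@[18:19]
pos 20 'a': at 1 (fail-walked)  ** P0@[20:20]
pos 21 'a': at 1 (fail-walked)  ** P0@[21:21]
pos 22 'a': at 1 (fail-walked)  ** P0@[22:22]
pos 23 'a': at 1 (fail-walked)  ** P0@[23:23]
pos 24 'a': at 1 (fail-walked)  ** P0@[24:24]
pos 25 'b': at 2
pos 26 'b': at 3  ** P1@[24:26],P2@[25:26]
pos 27 'a': at 1 (fail-walked)  ** P0@[27:27]
pos 28 'c': at 0 (fail-walked)
pos 29 'c': at 0
pos 30 'c': at 0
pos 31 'c': at 0
pos 32 'a': at 1  ** P0@[32:32]
pos 33 'b': at 2
pos 34 'b': at 3  ** P1@[32:34],P2@[33:34]
pos 35 'b': at 5 (fail-walked)  ** P2@[34:35]
pos 36 'a': at 1 (fail-walked)  ** P0@[36:36]
pos 37 'a': at 1 (fail-walked)  ** P0@[37:37]
pos 38 'b': at 2
pos 39 'c': at 0 (fail-walked)
pos 40 'c': at 0
pos 41 'a': at 1  ** P0@[41:41]
pos 42 'b': at 2
pos 43 'b': at 3  ** P1@[41:43],P2@[42:43]
pos 44 'b': at 5 (fail-walked)  ** P2@[43:44]
pos 45 'a': at 1 (fail-walked)  ** P0@[45:45]
pos 46 'c': at 0 (fail-walked)
pos 47 'a': at 1  ** P0@[47:47]
pos 48 'c': at 0 (fail-walked)
pos 49 'a': at 1  ** P0@[49:49]
pos 50 'c': at 0 (fail-walked)
pos 51 'a': at 1  ** P0@[51:51]
pos 52 'b': at 2
pos 53 'b': at 3  ** P1@[51:53],P2@[52:53]
pos 54 'c': at 0 (fail-walked)
pos 55 'a': at 1  ** P0@[55:55]
pos 56 'c': at 0 (fail-walked)
pos 57 'a': at 1  ** P0@[57:57]
pos 58 'a': at 1 (fail-walked)  ** P0@[58:58]
pos 59 'b': at 2
pos 60 'b': at 3  ** P1@[58:60],P2@[59:60]
pos 61 'a': at 1 (fail-walked)  ** P0@[61:61]
pos 62 'b': at 2
pos 63 'b': at 3  ** P1@[61:63],P2@[62:63]
pos 64 'b': at 5 (fail-walked)  ** P2@[63:64]
pos 65 'b': at 5 (fail-walked)  ** P2@[64:65]
pos 66 'a': at 1 (fail-walked)  ** P0@[66:66]
pos 67 'b': at 2
pos 68 'b': at 3  ** P1@[66:68],P2@[67:68]
pos 69 'b': at 5 (fail-walked)  ** P2@[68:69]
pos 70 'c': at 0 (fail-walked)
pos 71 'a': at 1  ** P0@[71:71]
pos 72 'b': at 2
pos 73 'b': at 3  ** P1@[71:73],P2@[72:73]

Result: [[1,0],[3,0],[5,1],[5,2],[7,0],[9,1],[9,2],[10,0],[12,1],[12,2],[13,2],[14,2],[15,2],[16,0],[19,2],[20,0],[21,0],[22,0],[23,0],[24,0],[26,1],[26,2],[27,0],[32,0],[34,1],[34,2],[35,2],[36,0],[37,0],[41,0],[43,1],[43,2],[44,2],[45,0],[47,0],[49,0],[51,0],[53,1],[53,2],[55,0],[57,0],[58,0],[60,1],[60,2],[61,0],[63,1],[63,2],[64,2],[65,2],[66,0],[68,1],[68,2],[69,2],[71,0],[73,1],[73,2]]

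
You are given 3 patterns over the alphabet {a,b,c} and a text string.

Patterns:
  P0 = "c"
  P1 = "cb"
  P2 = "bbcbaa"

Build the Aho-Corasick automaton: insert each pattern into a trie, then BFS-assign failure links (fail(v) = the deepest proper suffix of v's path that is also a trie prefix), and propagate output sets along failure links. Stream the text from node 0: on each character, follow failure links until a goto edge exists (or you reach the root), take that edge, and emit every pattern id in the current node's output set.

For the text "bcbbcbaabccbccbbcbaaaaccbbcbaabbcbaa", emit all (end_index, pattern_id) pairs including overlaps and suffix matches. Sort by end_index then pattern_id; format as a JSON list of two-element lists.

Construct AC machine:
Trie nodes:
  n0 'ε': b→3 c→1
  n1 'c': b→2  [P0 ends]
  n2 'cb': ·  [P1 ends]
  n3 'b': b→4
  n4 'bb': c→5
  n5 'bbc': b→6
  n6 'bbcb': a→7
  n7 'bbcba': a→8
  n8 'bbcbaa': ·  [P2 ends]

Failure links (BFS by depth):
  fail(1) 'c': from fail(0)=0 chase 'c': 0 ⇒ 0;  out={0}∪out(0)={0}
  fail(3) 'b': from fail(0)=0 chase 'b': 0 ⇒ 0;  out=∅∪out(0)=∅
  fail(2) 'cb': from fail(1)=0 chase 'b': 0 ⇒ 3;  out={1}∪out(3)={1}
  fail(4) 'bb': from fail(3)=0 chase 'b': 0 ⇒ 3;  out=∅∪out(3)=∅
  fail(5) 'bbc': from fail(4)=3 chase 'c': 3→0 ⇒ 1;  out=∅∪out(1)={0}
  fail(6) 'bbcb': from fail(5)=1 chase 'b': 1 ⇒ 2;  out=∅∪out(2)={1}
  fail(7) 'bbcba': from fail(6)=2 chase 'a': 2→3→0 ⇒ 0;  out=∅∪out(0)=∅
  fail(8) 'bbcbaa': from fail(7)=0 chase 'a': 0 ⇒ 0;  out={2}∪out(0)={2}

Scan:
pos 0 'b': at 3
pos 1 'c': at 1 (via fail)  → match P0@[1:1]
pos 2 'b': at 2  → match P1@[1:2]
pos 3 'b': at 4 (via fail)
pos 4 'c': at 5  → match P0@[4:4]
pos 5 'b': at 6  → match P1@[4:5]
pos 6 'a': at 7
pos 7 'a': at 8  → match P2@[2:7]
pos 8 'b': at 3 (via fail)
pos 9 'c': at 1 (via fail)  → match P0@[9:9]
pos 10 'c': at 1 (via fail)  → match P0@[10:10]
pos 11 'b': at 2  → match P1@[10:11]
pos 12 'c': at 1 (via fail)  → match P0@[12:12]
pos 13 'c': at 1 (via fail)  → match P0@[13:13]
pos 14 'b': at 2  → match P1@[13:14]
pos 15 'b': at 4 (via fail)
pos 16 'c': at 5  → match P0@[16:16]
pos 17 'b': at 6  → match P1@[16:17]
pos 18 'a': at 7
pos 19 'a': at 8  → match P2@[14:19]
pos 20 'a': at 0 (via fail)
pos 21 'a': at 0
pos 22 'c': at 1  → match P0@[22:22]
pos 23 'c': at 1 (via fail)  → match P0@[23:23]
pos 24 'b': at 2  → match P1@[23:24]
pos 25 'b': at 4 (via fail)
pos 26 'c': at 5  → match P0@[26:26]
pos 27 'b': at 6  → match P1@[26:27]
pos 28 'a': at 7
pos 29 'a': at 8  → match P2@[24:29]
pos 30 'b': at 3 (via fail)
pos 31 'b': at 4
pos 32 'c': at 5  → match P0@[32:32]
pos 33 'b': at 6  → match P1@[32:33]
pos 34 'a': at 7
pos 35 'a': at 8  → match P2@[30:35]

Matches: [[1,0],[2,1],[4,0],[5,1],[7,2],[9,0],[10,0],[11,1],[12,0],[13,0],[14,1],[16,0],[17,1],[19,2],[22,0],[23,0],[24,1],[26,0],[27,1],[29,2],[32,0],[33,1],[35,2]]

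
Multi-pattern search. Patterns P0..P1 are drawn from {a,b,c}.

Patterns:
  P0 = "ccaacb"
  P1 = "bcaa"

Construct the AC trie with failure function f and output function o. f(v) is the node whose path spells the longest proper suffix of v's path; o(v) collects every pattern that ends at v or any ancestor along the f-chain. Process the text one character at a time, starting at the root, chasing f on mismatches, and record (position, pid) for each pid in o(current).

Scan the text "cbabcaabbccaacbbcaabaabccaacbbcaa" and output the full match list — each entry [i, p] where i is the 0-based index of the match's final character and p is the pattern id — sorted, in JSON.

Build:
Trie (insert patterns):
  n0 'ε': b→7 c→1
  n1 'c': c→2
  n2 'cc': a→3
  n3 'cca': a→4
  n4 'ccaa': c→5
  n5 'ccaac': b→6
  n6 'ccaacb': ·  [P0 ends]
  n7 'b': c→8
  n8 'bc': a→9
  n9 'bca': a→10
  n10 'bcaa': ·  [P1 ends]

Failure links (BFS by depth):
  n1('c'): parent n0 fail=0; on 'c' 0 → fail=0;  out ∅∪∅=∅
  n7('b'): parent n0 fail=0; on 'b' 0 → fail=0;  out ∅∪∅=∅
  n2('cc'): parent n1 fail=0; on 'c' 0 → fail=1;  out ∅∪∅=∅
  n8('bc'): parent n7 fail=0; on 'c' 0 → fail=1;  out ∅∪∅=∅
  n3('cca'): parent n2 fail=1; on 'a' 1→0 → fail=0;  out ∅∪∅=∅
  n9('bca'): parent n8 fail=1; on 'a' 1→0 → fail=0;  out ∅∪∅=∅
  n4('ccaa'): parent n3 fail=0; on 'a' 0 → fail=0;  out ∅∪∅=∅
  n10('bcaa'): parent n9 fail=0; on 'a' 0 → fail=0;  out {1}∪∅={1}
  n5('ccaac'): parent n4 fail=0; on 'c' 0 → fail=1;  out ∅∪∅=∅
  n6('ccaacb'): parent n5 fail=1; on 'b' 1→0 → fail=7;  out {0}∪∅={0}

Scan:
[0] read 'c'  n0⇒n1
[1] read 'b'  n1⇒n7 (via fail)
[2] read 'a'  n7⇒n0 (via fail)
[3] read 'b'  n0⇒n7
[4] read 'c'  n7⇒n8
[5] read 'a'  n8⇒n9
[6] read 'a'  n9⇒n10  → match P1@[3:6]
[7] read 'b'  n10⇒n7 (via fail)
[8] read 'b'  n7⇒n7 (via fail)
[9] read 'c'  n7⇒n8
[10] read 'c'  n8⇒n2 (via fail)
[11] read 'a'  n2⇒n3
[12] read 'a'  n3⇒n4
[13] read 'c'  n4⇒n5
[14] read 'b'  n5⇒n6  → match P0@[9:14]
[15] read 'b'  n6⇒n7 (via fail)
[16] read 'c'  n7⇒n8
[17] read 'a'  n8⇒n9
[18] read 'a'  n9⇒n10  → match P1@[15:18]
[19] read 'b'  n10⇒n7 (via fail)
[20] read 'a'  n7⇒n0 (via fail)
[21] read 'a'  n0⇒n0
[22] read 'b'  n0⇒n7
[23] read 'c'  n7⇒n8
[24] read 'c'  n8⇒n2 (via fail)
[25] read 'a'  n2⇒n3
[26] read 'a'  n3⇒n4
[27] read 'c'  n4⇒n5
[28] read 'b'  n5⇒n6  → match P0@[23:28]
[29] read 'b'  n6⇒n7 (via fail)
[30] read 'c'  n7⇒n8
[31] read 'a'  n8⇒n9
[32] read 'a'  n9⇒n10  → match P1@[29:32]

Result: [[6,1],[14,0],[18,1],[28,0],[32,1]]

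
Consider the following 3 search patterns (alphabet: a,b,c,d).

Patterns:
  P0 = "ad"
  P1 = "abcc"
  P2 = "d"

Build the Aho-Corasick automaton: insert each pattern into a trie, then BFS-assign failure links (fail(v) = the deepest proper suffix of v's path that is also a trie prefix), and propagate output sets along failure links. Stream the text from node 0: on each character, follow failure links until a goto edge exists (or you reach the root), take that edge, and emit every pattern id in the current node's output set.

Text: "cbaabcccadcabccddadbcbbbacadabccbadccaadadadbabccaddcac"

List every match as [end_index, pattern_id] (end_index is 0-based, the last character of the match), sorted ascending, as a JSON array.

Build:
Trie nodes:
  0='ε' goto a→1 d→6
  1='a' goto b→3 d→2
  2='ad' goto ·  [P0 ends]
  3='ab' goto c→4
  4='abc' goto c→5
  5='abcc' goto ·  [P1 ends]
  6='d' goto ·  [P2 ends]

Failure links (BFS by depth):
  fail(1) 'a': from fail(0)=0 chase 'a': 0 ⇒ 0;  out=∅∪out(0)=∅
  fail(6) 'd': from fail(0)=0 chase 'd': 0 ⇒ 0;  out={2}∪out(0)={2}
  fail(2) 'ad': from fail(1)=0 chase 'd': 0 ⇒ 6;  out={0}∪out(6)={0,2}
  fail(3) 'ab': from fail(1)=0 chase 'b': 0 ⇒ 0;  out=∅∪out(0)=∅
  fail(4) 'abc': from fail(3)=0 chase 'c': 0 ⇒ 0;  out=∅∪out(0)=∅
  fail(5) 'abcc': from fail(4)=0 chase 'c': 0 ⇒ 0;  out={1}∪out(0)={1}

Text stream:
[0] read 'c'  n0⇒n0
[1] read 'b'  n0⇒n0
[2] read 'a'  n0⇒n1
[3] read 'a'  n1⇒n1 (fail-walked)
[4] read 'b'  n1⇒n3
[5] read 'c'  n3⇒n4
[6] read 'c'  n4⇒n5  ** P1@[3:6]
[7] read 'c'  n5⇒n0 (fail-walked)
[8] read 'a'  n0⇒n1
[9] read 'd'  n1⇒n2  ** P0@[8:9],P2@[9:9]
[10] read 'c'  n2⇒n0 (fail-walked)
[11] read 'a'  n0⇒n1
[12] read 'b'  n1⇒n3
[13] read 'c'  n3⇒n4
[14] read 'c'  n4⇒n5  ** P1@[11:14]
[15] read 'd'  n5⇒n6 (fail-walked)  ** P2@[15:15]
[16] read 'd'  n6⇒n6 (fail-walked)  ** P2@[16:16]
[17] read 'a'  n6⇒n1 (fail-walked)
[18] read 'd'  n1⇒n2  ** P0@[17:18],P2@[18:18]
[19] read 'b'  n2⇒n0 (fail-walked)
[20] read 'c'  n0⇒n0
[21] read 'b'  n0⇒n0
[22] read 'b'  n0⇒n0
[23] read 'b'  n0⇒n0
[24] read 'a'  n0⇒n1
[25] read 'c'  n1⇒n0 (fail-walked)
[26] read 'a'  n0⇒n1
[27] read 'd'  n1⇒n2  ** P0@[26:27],P2@[27:27]
[28] read 'a'  n2⇒n1 (fail-walked)
[29] read 'b'  n1⇒n3
[30] read 'c'  n3⇒n4
[31] read 'c'  n4⇒n5  ** P1@[28:31]
[32] read 'b'  n5⇒n0 (fail-walked)
[33] read 'a'  n0⇒n1
[34] read 'd'  n1⇒n2  ** P0@[33:34],P2@[34:34]
[35] read 'c'  n2⇒n0 (fail-walked)
[36] read 'c'  n0⇒n0
[37] read 'a'  n0⇒n1
[38] read 'a'  n1⇒n1 (fail-walked)
[39] read 'd'  n1⇒n2  ** P0@[38:39],P2@[39:39]
[40] read 'a'  n2⇒n1 (fail-walked)
[41] read 'd'  n1⇒n2  ** P0@[40:41],P2@[41:41]
[42] read 'a'  n2⇒n1 (fail-walked)
[43] read 'd'  n1⇒n2  ** P0@[42:43],P2@[43:43]
[44] read 'b'  n2⇒n0 (fail-walked)
[45] read 'a'  n0⇒n1
[46] read 'b'  n1⇒n3
[47] read 'c'  n3⇒n4
[48] read 'c'  n4⇒n5  ** P1@[45:48]
[49] read 'a'  n5⇒n1 (fail-walked)
[50] read 'd'  n1⇒n2  ** P0@[49:50],P2@[50:50]
[51] read 'd'  n2⇒n6 (fail-walked)  ** P2@[51:51]
[52] read 'c'  n6⇒n0 (fail-walked)
[53] read 'a'  n0⇒n1
[54] read 'c'  n1⇒n0 (fail-walked)

All matches (sorted): [[6,1],[9,0],[9,2],[14,1],[15,2],[16,2],[18,0],[18,2],[27,0],[27,2],[31,1],[34,0],[34,2],[39,0],[39,2],[41,0],[41,2],[43,0],[43,2],[48,1],[50,0],[50,2],[51,2]]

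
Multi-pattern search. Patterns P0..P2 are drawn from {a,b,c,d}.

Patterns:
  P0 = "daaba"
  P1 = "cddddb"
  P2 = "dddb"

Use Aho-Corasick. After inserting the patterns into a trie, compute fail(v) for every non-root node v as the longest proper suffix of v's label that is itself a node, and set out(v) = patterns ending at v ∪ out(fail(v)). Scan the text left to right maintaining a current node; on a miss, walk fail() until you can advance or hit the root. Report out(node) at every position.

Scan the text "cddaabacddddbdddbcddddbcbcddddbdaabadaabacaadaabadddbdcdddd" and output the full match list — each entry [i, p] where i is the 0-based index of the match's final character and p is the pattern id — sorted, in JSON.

Build automaton:
Trie nodes:
  n0 'ε': c→6 d→1
  n1 'd': a→2 d→12
  n2 'da': a→3
  n3 'daa': b→4
  n4 'daab': a→5
  n5 'daaba': ·  [P0 ends]
  n6 'c': d→7
  n7 'cd': d→8
  n8 'cdd': d→9
  n9 'cddd': d→10
  n10 'cdddd': b→11
  n11 'cddddb': ·  [P1 ends]
  n12 'dd': d→13
  n13 'ddd': b→14
  n14 'dddb': ·  [P2 ends]

BFS fail/out derivation:
  fail(1) 'd': from fail(0)=0 chase 'd': 0 ⇒ 0;  out=∅∪out(0)=∅
  fail(6) 'c': from fail(0)=0 chase 'c': 0 ⇒ 0;  out=∅∪out(0)=∅
  fail(2) 'da': from fail(1)=0 chase 'a': 0 ⇒ 0;  out=∅∪out(0)=∅
  fail(7) 'cd': from fail(6)=0 chase 'd': 0 ⇒ 1;  out=∅∪out(1)=∅
  fail(12) 'dd': from fail(1)=0 chase 'd': 0 ⇒ 1;  out=∅∪out(1)=∅
  fail(3) 'daa': from fail(2)=0 chase 'a': 0 ⇒ 0;  out=∅∪out(0)=∅
  fail(8) 'cdd': from fail(7)=1 chase 'd': 1 ⇒ 12;  out=∅∪out(12)=∅
  fail(13) 'ddd': from fail(12)=1 chase 'd': 1 ⇒ 12;  out=∅∪out(12)=∅
  fail(4) 'daab': from fail(3)=0 chase 'b': 0 ⇒ 0;  out=∅∪out(0)=∅
  fail(9) 'cddd': from fail(8)=12 chase 'd': 12 ⇒ 13;  out=∅∪out(13)=∅
  fail(14) 'dddb': from fail(13)=12 chase 'b': 12→1→0 ⇒ 0;  out={2}∪out(0)={2}
  fail(5) 'daaba': from fail(4)=0 chase 'a': 0 ⇒ 0;  out={0}∪out(0)={0}
  fail(10) 'cdddd': from fail(9)=13 chase 'd': 13→12 ⇒ 13;  out=∅∪out(13)=∅
  fail(11) 'cddddb': from fail(10)=13 chase 'b': 13 ⇒ 14;  out={1}∪out(14)={1,2}

Text stream:
i=0 'c': node 0→6
i=1 'd': node 6→7
i=2 'd': node 7→8
i=3 'a': node 8→2 (fail-walked)
i=4 'a': node 2→3
i=5 'b': node 3→4
i=6 'a': node 4→5  → match P0@[2:6]
i=7 'c': node 5→6 (fail-walked)
i=8 'd': node 6→7
i=9 'd': node 7→8
i=10 'd': node 8→9
i=11 'd': node 9→10
i=12 'b': node 10→11  → match P1@[7:12],P2@[9:12]
i=13 'd': node 11→1 (fail-walked)
i=14 'd': node 1→12
i=15 'd': node 12→13
i=16 'b': node 13→14  → match P2@[13:16]
i=17 'c': node 14→6 (fail-walked)
i=18 'd': node 6→7
i=19 'd': node 7→8
i=20 'd': node 8→9
i=21 'd': node 9→10
i=22 'b': node 10→11  → match P1@[17:22],P2@[19:22]
i=23 'c': node 11→6 (fail-walked)
i=24 'b': node 6→0 (fail-walked)
i=25 'c': node 0→6
i=26 'd': node 6→7
i=27 'd': node 7→8
i=28 'd': node 8→9
i=29 'd': node 9→10
i=30 'b': node 10→11  → match P1@[25:30],P2@[27:30]
i=31 'd': node 11→1 (fail-walked)
i=32 'a': node 1→2
i=33 'a': node 2→3
i=34 'b': node 3→4
i=35 'a': node 4→5  → match P0@[31:35]
i=36 'd': node 5→1 (fail-walked)
i=37 'a': node 1→2
i=38 'a': node 2→3
i=39 'b': node 3→4
i=40 'a': node 4→5  → match P0@[36:40]
i=41 'c': node 5→6 (fail-walked)
i=42 'a': node 6→0 (fail-walked)
i=43 'a': node 0→0
i=44 'd': node 0→1
i=45 'a': node 1→2
i=46 'a': node 2→3
i=47 'b': node 3→4
i=48 'a': node 4→5  → match P0@[44:48]
i=49 'd': node 5→1 (fail-walked)
i=50 'd': node 1→12
i=51 'd': node 12→13
i=52 'b': node 13→14  → match P2@[49:52]
i=53 'd': node 14→1 (fail-walked)
i=54 'c': node 1→6 (fail-walked)
i=55 'd': node 6→7
i=56 'd': node 7→8
i=57 'd': node 8→9
i=58 'd': node 9→10

Result: [[6,0],[12,1],[12,2],[16,2],[22,1],[22,2],[30,1],[30,2],[35,0],[40,0],[48,0],[52,2]]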